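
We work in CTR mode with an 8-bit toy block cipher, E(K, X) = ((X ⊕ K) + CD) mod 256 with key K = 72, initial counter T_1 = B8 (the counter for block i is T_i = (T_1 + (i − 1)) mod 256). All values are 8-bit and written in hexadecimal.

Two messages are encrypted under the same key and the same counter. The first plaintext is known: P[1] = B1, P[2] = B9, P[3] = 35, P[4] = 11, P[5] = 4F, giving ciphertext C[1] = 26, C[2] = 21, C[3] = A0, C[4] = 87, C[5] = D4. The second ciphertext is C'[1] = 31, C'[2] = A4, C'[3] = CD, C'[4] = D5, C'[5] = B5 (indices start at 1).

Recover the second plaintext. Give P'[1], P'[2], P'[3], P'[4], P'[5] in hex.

In CTR with a reused counter, both messages share the same keystream S_i, so C_i ⊕ C'_i = P_i ⊕ P'_i and thus P'_i = P_i ⊕ C_i ⊕ C'_i.
P'[1]: B1 ⊕ 26 ⊕ 31 = A6.
P'[2]: B9 ⊕ 21 ⊕ A4 = 3C.
P'[3]: 35 ⊕ A0 ⊕ CD = 58.
P'[4]: 11 ⊕ 87 ⊕ D5 = 43.
P'[5]: 4F ⊕ D4 ⊕ B5 = 2E.

P'[1] = A6, P'[2] = 3C, P'[3] = 58, P'[4] = 43, P'[5] = 2E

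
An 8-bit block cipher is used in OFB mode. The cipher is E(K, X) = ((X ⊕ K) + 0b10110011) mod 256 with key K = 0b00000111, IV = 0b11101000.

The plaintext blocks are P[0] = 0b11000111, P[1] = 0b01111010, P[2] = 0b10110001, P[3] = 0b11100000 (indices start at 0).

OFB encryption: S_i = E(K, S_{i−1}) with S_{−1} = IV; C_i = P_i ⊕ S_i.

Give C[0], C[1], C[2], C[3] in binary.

C[0] = 0b01100101, C[1] = 0b00100010, C[2] = 0b10100011, C[3] = 0b00101000

C[0]: S = E(K, 0b11101000) = 0b10100010; 0b11000111 ⊕ 0b10100010 = 0b01100101.
C[1]: S = E(K, 0b10100010) = 0b01011000; 0b01111010 ⊕ 0b01011000 = 0b00100010.
C[2]: S = E(K, 0b01011000) = 0b00010010; 0b10110001 ⊕ 0b00010010 = 0b10100011.
C[3]: S = E(K, 0b00010010) = 0b11001000; 0b11100000 ⊕ 0b11001000 = 0b00101000.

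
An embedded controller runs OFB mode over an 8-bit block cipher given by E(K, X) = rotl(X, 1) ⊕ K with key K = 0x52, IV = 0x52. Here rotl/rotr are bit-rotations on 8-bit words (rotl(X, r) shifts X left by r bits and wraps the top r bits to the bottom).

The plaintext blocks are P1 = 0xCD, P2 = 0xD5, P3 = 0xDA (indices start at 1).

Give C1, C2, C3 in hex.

C1 = 0x3B, C2 = 0x6A, C3 = 0xF7

OFB encryption: S_i = E(K, S_{i−1}) with S_{0} = IV; C_i = P_i ⊕ S_i.
C1: S = E(K, 0x52) = 0xF6; 0xCD ⊕ 0xF6 = 0x3B.
C2: S = E(K, 0xF6) = 0xBF; 0xD5 ⊕ 0xBF = 0x6A.
C3: S = E(K, 0xBF) = 0x2D; 0xDA ⊕ 0x2D = 0xF7.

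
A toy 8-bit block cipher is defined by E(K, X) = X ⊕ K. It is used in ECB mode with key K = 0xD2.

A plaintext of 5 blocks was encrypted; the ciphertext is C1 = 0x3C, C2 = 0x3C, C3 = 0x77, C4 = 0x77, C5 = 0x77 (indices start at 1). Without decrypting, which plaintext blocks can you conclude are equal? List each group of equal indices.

ECB encrypts each block independently with the same key, so equal ciphertext blocks imply equal plaintext blocks.
C1 = C2 = 0x3C, so P1 = P2.
C3 = C4 = C5 = 0x77, so P3 = P4 = P5.

P1 = P2; P3 = P4 = P5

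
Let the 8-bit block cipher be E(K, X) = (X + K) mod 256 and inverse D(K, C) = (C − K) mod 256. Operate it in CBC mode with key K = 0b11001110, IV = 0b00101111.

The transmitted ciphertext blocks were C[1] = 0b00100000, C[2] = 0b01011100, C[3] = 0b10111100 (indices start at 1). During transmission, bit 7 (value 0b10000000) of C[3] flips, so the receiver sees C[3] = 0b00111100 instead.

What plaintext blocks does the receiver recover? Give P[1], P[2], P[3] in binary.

CBC decryption: P_i = D(K, C_i) ⊕ C_{i−1}, with C_{0} = IV.
Only C[3] changed, to 0b00111100. In CBC, a change in C_i garbles P_i and flips the same bit in P_{i+1}. Decrypting the received ciphertext:
P[1]: D(K, 0b00100000) = 0b01010010; 0b01010010 ⊕ 0b00101111 = 0b01111101.
P[2]: D(K, 0b01011100) = 0b10001110; 0b10001110 ⊕ 0b00100000 = 0b10101110.
P[3]: D(K, 0b00111100) = 0b01101110; 0b01101110 ⊕ 0b01011100 = 0b00110010.
Blocks that differ from the original plaintext: P[3].

P[1] = 0b01111101, P[2] = 0b10101110, P[3] = 0b00110010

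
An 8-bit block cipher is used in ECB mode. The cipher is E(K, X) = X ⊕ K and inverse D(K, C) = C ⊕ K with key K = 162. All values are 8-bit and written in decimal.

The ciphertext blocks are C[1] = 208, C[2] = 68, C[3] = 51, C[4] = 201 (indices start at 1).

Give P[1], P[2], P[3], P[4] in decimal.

ECB decryption: P_i = D(K, C_i).
P[1]: D(K, 208) = 114.
P[2]: D(K, 68) = 230.
P[3]: D(K, 51) = 145.
P[4]: D(K, 201) = 107.

P[1] = 114, P[2] = 230, P[3] = 145, P[4] = 107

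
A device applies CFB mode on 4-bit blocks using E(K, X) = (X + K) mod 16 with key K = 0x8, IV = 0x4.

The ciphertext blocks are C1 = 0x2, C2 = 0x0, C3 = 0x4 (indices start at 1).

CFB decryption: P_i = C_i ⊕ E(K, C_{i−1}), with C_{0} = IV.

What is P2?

P2: E(K, 0x2) = 0xA; 0x0 ⊕ 0xA = 0xA.

P2 = 0xA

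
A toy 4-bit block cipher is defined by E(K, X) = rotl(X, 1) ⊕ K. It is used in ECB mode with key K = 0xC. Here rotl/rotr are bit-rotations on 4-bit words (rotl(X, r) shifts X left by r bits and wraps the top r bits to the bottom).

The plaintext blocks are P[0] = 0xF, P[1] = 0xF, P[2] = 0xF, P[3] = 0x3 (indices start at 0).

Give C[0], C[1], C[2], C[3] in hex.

C[0] = 0x3, C[1] = 0x3, C[2] = 0x3, C[3] = 0xA

ECB encryption: C_i = E(K, P_i).
C[0]: E(K, 0xF) = 0x3.
C[1]: E(K, 0xF) = 0x3.
C[2]: E(K, 0xF) = 0x3.
C[3]: E(K, 0x3) = 0xA.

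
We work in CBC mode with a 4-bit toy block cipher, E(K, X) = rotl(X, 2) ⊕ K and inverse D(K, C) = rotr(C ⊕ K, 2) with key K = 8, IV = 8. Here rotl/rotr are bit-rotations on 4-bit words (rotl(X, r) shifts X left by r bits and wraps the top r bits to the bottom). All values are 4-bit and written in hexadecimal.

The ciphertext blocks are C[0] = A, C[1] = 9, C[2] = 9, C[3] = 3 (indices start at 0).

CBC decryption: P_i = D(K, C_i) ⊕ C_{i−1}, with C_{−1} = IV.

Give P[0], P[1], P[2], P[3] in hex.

P[0] = 0, P[1] = E, P[2] = D, P[3] = 7

P[0]: D(K, A) = 8; 8 ⊕ 8 = 0.
P[1]: D(K, 9) = 4; 4 ⊕ A = E.
P[2]: D(K, 9) = 4; 4 ⊕ 9 = D.
P[3]: D(K, 3) = E; E ⊕ 9 = 7.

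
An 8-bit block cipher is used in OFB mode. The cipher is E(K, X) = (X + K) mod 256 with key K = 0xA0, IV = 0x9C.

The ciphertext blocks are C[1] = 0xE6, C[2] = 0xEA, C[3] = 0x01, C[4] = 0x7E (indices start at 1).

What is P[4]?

OFB decryption: S_i = E(K, S_{i−1}) with S_{0} = IV; P_i = C_i ⊕ S_i.
P[1]: S = E(K, 0x9C) = 0x3C; 0xE6 ⊕ 0x3C = 0xDA.
P[2]: S = E(K, 0x3C) = 0xDC; 0xEA ⊕ 0xDC = 0x36.
P[3]: S = E(K, 0xDC) = 0x7C; 0x01 ⊕ 0x7C = 0x7D.
P[4]: S = E(K, 0x7C) = 0x1C; 0x7E ⊕ 0x1C = 0x62.

P[4] = 0x62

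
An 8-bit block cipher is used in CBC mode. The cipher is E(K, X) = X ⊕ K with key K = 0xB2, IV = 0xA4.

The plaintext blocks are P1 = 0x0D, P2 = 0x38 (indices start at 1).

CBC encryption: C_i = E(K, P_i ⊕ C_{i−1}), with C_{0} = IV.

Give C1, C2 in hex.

C1: P1 ⊕ 0xA4 = 0xA9; E(K, 0xA9) = 0x1B.
C2: P2 ⊕ 0x1B = 0x23; E(K, 0x23) = 0x91.

C1 = 0x1B, C2 = 0x91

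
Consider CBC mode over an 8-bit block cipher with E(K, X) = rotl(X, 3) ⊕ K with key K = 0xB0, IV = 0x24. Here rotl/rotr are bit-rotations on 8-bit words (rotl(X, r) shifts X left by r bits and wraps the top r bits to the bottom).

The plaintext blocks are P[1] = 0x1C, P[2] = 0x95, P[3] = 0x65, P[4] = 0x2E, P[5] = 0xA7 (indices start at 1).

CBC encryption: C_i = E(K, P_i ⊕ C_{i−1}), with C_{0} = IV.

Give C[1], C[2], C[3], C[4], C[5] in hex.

C[1]: P[1] ⊕ 0x24 = 0x38; E(K, 0x38) = 0x71.
C[2]: P[2] ⊕ 0x71 = 0xE4; E(K, 0xE4) = 0x97.
C[3]: P[3] ⊕ 0x97 = 0xF2; E(K, 0xF2) = 0x27.
C[4]: P[4] ⊕ 0x27 = 0x09; E(K, 0x09) = 0xF8.
C[5]: P[5] ⊕ 0xF8 = 0x5F; E(K, 0x5F) = 0x4A.

C[1] = 0x71, C[2] = 0x97, C[3] = 0x27, C[4] = 0xF8, C[5] = 0x4A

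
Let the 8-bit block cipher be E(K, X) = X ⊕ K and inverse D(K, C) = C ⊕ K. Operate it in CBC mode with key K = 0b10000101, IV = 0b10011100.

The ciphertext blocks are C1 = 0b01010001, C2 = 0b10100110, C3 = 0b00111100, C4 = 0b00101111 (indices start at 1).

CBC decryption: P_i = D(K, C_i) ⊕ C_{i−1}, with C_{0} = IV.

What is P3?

P3 = 0b00011111

P3: D(K, 0b00111100) = 0b10111001; 0b10111001 ⊕ 0b10100110 = 0b00011111.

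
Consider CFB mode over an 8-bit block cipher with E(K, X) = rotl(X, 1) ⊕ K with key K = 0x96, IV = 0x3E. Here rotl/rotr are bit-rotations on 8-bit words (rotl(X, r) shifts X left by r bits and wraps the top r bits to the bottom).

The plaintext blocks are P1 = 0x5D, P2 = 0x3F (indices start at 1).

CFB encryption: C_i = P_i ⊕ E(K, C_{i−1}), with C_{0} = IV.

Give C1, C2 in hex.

C1: E(K, 0x3E) = 0xEA; 0x5D ⊕ 0xEA = 0xB7.
C2: E(K, 0xB7) = 0xF9; 0x3F ⊕ 0xF9 = 0xC6.

C1 = 0xB7, C2 = 0xC6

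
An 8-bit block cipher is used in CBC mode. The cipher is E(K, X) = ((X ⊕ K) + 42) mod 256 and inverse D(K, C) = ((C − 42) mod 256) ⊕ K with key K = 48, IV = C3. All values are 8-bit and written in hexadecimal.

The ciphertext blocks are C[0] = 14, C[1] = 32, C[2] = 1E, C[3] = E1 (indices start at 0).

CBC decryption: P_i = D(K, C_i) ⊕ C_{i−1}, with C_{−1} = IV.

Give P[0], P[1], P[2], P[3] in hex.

P[0] = 59, P[1] = AC, P[2] = A6, P[3] = C9

P[0]: D(K, 14) = 9A; 9A ⊕ C3 = 59.
P[1]: D(K, 32) = B8; B8 ⊕ 14 = AC.
P[2]: D(K, 1E) = 94; 94 ⊕ 32 = A6.
P[3]: D(K, E1) = D7; D7 ⊕ 1E = C9.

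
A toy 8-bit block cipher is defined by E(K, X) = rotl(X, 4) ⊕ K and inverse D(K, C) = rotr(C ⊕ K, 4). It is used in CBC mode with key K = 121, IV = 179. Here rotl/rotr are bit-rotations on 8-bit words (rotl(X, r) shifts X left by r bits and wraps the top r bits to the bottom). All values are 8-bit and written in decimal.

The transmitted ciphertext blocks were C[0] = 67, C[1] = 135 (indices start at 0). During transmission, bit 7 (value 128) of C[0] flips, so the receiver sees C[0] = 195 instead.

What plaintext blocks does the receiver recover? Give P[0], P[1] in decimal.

CBC decryption: P_i = D(K, C_i) ⊕ C_{i−1}, with C_{−1} = IV.
Only C[0] changed, to 195. In CBC, a change in C_i garbles P_i and flips the same bit in P_{i+1}. Decrypting the received ciphertext:
P[0]: D(K, 195) = 171; 171 ⊕ 179 = 24.
P[1]: D(K, 135) = 239; 239 ⊕ 195 = 44.
Blocks that differ from the original plaintext: P[0], P[1].

P[0] = 24, P[1] = 44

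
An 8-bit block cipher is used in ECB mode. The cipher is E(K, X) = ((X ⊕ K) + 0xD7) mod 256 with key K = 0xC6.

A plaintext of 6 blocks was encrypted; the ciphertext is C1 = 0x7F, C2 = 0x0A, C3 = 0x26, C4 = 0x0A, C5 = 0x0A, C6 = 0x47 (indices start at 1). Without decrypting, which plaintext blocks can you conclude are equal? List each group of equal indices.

P2 = P4 = P5

ECB encrypts each block independently with the same key, so equal ciphertext blocks imply equal plaintext blocks.
C2 = C4 = C5 = 0x0A, so P2 = P4 = P5.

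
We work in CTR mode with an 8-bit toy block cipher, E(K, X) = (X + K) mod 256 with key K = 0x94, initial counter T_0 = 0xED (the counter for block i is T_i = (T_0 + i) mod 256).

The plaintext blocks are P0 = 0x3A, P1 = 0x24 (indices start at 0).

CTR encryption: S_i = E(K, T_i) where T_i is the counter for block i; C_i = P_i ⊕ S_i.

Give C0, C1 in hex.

C0: T = 0xED, S = E(K, T) = 0x81; 0x3A ⊕ 0x81 = 0xBB.
C1: T = 0xEE, S = E(K, T) = 0x82; 0x24 ⊕ 0x82 = 0xA6.

C0 = 0xBB, C1 = 0xA6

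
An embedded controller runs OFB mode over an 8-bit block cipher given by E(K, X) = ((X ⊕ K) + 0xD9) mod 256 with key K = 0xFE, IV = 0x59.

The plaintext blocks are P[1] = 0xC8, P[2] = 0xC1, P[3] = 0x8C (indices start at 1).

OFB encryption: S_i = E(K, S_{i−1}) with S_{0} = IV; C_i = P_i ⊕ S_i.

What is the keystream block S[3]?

C[1]: S = E(K, 0x59) = 0x80; 0xC8 ⊕ 0x80 = 0x48.
C[2]: S = E(K, 0x80) = 0x57; 0xC1 ⊕ 0x57 = 0x96.
C[3]: S = E(K, 0x57) = 0x82; 0x8C ⊕ 0x82 = 0x0E.
So S[3] = 0x82.

0x82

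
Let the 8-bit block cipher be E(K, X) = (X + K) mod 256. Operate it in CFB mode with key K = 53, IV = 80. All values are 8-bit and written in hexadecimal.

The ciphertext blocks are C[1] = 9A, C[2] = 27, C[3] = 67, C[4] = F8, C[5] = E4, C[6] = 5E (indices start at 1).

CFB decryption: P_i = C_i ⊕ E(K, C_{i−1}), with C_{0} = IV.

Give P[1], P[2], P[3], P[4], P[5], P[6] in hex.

P[1] = 49, P[2] = CA, P[3] = 1D, P[4] = 42, P[5] = AF, P[6] = 69

P[1]: E(K, 80) = D3; 9A ⊕ D3 = 49.
P[2]: E(K, 9A) = ED; 27 ⊕ ED = CA.
P[3]: E(K, 27) = 7A; 67 ⊕ 7A = 1D.
P[4]: E(K, 67) = BA; F8 ⊕ BA = 42.
P[5]: E(K, F8) = 4B; E4 ⊕ 4B = AF.
P[6]: E(K, E4) = 37; 5E ⊕ 37 = 69.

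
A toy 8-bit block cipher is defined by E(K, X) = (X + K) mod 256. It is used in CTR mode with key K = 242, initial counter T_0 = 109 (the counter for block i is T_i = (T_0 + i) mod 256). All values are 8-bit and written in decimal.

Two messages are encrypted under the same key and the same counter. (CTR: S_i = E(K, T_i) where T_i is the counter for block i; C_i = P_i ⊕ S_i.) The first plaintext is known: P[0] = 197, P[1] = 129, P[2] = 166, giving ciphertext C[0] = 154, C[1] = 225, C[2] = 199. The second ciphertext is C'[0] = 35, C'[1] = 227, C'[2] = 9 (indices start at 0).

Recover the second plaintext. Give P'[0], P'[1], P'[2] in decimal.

P'[0] = 124, P'[1] = 131, P'[2] = 104

In CTR with a reused counter, both messages share the same keystream S_i, so C_i ⊕ C'_i = P_i ⊕ P'_i and thus P'_i = P_i ⊕ C_i ⊕ C'_i.
P'[0]: 197 ⊕ 154 ⊕ 35 = 124.
P'[1]: 129 ⊕ 225 ⊕ 227 = 131.
P'[2]: 166 ⊕ 199 ⊕ 9 = 104.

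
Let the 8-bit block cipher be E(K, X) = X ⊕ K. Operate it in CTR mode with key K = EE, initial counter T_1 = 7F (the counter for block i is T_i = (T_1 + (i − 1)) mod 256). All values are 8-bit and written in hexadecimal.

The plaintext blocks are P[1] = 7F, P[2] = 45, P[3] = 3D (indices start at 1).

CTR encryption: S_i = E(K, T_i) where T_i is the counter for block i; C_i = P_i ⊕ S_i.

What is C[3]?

C[1]: T = 7F, S = E(K, T) = 91; 7F ⊕ 91 = EE.
C[2]: T = 80, S = E(K, T) = 6E; 45 ⊕ 6E = 2B.
C[3]: T = 81, S = E(K, T) = 6F; 3D ⊕ 6F = 52.

C[3] = 52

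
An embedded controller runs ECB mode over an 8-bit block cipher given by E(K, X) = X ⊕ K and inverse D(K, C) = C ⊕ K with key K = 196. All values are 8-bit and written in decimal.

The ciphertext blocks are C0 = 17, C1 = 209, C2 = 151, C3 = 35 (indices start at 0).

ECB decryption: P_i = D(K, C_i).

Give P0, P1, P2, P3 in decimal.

P0 = 213, P1 = 21, P2 = 83, P3 = 231

P0: D(K, 17) = 213.
P1: D(K, 209) = 21.
P2: D(K, 151) = 83.
P3: D(K, 35) = 231.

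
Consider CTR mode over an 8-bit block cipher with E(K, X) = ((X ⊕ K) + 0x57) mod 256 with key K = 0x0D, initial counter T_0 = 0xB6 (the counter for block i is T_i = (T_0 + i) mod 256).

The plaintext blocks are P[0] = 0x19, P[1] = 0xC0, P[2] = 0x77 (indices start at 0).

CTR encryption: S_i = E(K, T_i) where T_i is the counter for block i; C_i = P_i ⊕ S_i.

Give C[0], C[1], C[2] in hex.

C[0]: T = 0xB6, S = E(K, T) = 0x12; 0x19 ⊕ 0x12 = 0x0B.
C[1]: T = 0xB7, S = E(K, T) = 0x11; 0xC0 ⊕ 0x11 = 0xD1.
C[2]: T = 0xB8, S = E(K, T) = 0x0C; 0x77 ⊕ 0x0C = 0x7B.

C[0] = 0x0B, C[1] = 0xD1, C[2] = 0x7B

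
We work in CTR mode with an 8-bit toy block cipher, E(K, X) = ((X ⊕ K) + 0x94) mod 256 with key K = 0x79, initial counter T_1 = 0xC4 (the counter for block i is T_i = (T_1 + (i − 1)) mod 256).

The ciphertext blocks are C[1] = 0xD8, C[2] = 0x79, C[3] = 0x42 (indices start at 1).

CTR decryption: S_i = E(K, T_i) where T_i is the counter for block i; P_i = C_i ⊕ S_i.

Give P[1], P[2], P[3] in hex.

P[1] = 0x89, P[2] = 0x29, P[3] = 0x11

P[1]: T = 0xC4, S = E(K, T) = 0x51; 0xD8 ⊕ 0x51 = 0x89.
P[2]: T = 0xC5, S = E(K, T) = 0x50; 0x79 ⊕ 0x50 = 0x29.
P[3]: T = 0xC6, S = E(K, T) = 0x53; 0x42 ⊕ 0x53 = 0x11.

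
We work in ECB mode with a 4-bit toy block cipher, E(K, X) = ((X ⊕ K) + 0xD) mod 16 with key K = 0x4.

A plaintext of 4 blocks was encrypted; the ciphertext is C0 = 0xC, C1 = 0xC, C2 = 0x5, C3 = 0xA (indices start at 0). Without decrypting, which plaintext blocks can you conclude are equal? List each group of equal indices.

P0 = P1

ECB encrypts each block independently with the same key, so equal ciphertext blocks imply equal plaintext blocks.
C0 = C1 = 0xC, so P0 = P1.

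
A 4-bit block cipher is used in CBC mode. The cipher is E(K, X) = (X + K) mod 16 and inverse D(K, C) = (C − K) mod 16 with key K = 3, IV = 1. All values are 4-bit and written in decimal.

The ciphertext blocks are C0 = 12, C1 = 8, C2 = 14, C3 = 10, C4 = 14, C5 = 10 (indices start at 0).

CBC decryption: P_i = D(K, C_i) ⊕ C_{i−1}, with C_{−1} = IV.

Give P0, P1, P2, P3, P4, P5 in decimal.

P0 = 8, P1 = 9, P2 = 3, P3 = 9, P4 = 1, P5 = 9

P0: D(K, 12) = 9; 9 ⊕ 1 = 8.
P1: D(K, 8) = 5; 5 ⊕ 12 = 9.
P2: D(K, 14) = 11; 11 ⊕ 8 = 3.
P3: D(K, 10) = 7; 7 ⊕ 14 = 9.
P4: D(K, 14) = 11; 11 ⊕ 10 = 1.
P5: D(K, 10) = 7; 7 ⊕ 14 = 9.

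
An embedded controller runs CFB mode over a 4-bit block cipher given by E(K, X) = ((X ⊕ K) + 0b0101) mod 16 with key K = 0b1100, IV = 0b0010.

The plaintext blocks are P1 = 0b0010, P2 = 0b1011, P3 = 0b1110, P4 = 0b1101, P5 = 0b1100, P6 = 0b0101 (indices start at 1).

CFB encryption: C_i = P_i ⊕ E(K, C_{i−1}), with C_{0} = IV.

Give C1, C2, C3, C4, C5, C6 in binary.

C1: E(K, 0b0010) = 0b0011; 0b0010 ⊕ 0b0011 = 0b0001.
C2: E(K, 0b0001) = 0b0010; 0b1011 ⊕ 0b0010 = 0b1001.
C3: E(K, 0b1001) = 0b1010; 0b1110 ⊕ 0b1010 = 0b0100.
C4: E(K, 0b0100) = 0b1101; 0b1101 ⊕ 0b1101 = 0b0000.
C5: E(K, 0b0000) = 0b0001; 0b1100 ⊕ 0b0001 = 0b1101.
C6: E(K, 0b1101) = 0b0110; 0b0101 ⊕ 0b0110 = 0b0011.

C1 = 0b0001, C2 = 0b1001, C3 = 0b0100, C4 = 0b0000, C5 = 0b1101, C6 = 0b0011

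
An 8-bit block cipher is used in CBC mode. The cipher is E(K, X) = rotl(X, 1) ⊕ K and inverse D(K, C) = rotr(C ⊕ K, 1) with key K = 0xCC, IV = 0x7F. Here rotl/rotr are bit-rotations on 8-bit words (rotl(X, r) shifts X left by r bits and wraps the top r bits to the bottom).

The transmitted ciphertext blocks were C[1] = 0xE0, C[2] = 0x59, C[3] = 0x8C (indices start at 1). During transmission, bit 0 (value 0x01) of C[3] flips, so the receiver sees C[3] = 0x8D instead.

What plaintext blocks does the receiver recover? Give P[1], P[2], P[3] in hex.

CBC decryption: P_i = D(K, C_i) ⊕ C_{i−1}, with C_{0} = IV.
Only C[3] changed, to 0x8D. In CBC, a change in C_i garbles P_i and flips the same bit in P_{i+1}. Decrypting the received ciphertext:
P[1]: D(K, 0xE0) = 0x16; 0x16 ⊕ 0x7F = 0x69.
P[2]: D(K, 0x59) = 0xCA; 0xCA ⊕ 0xE0 = 0x2A.
P[3]: D(K, 0x8D) = 0xA0; 0xA0 ⊕ 0x59 = 0xF9.
Blocks that differ from the original plaintext: P[3].

P[1] = 0x69, P[2] = 0x2A, P[3] = 0xF9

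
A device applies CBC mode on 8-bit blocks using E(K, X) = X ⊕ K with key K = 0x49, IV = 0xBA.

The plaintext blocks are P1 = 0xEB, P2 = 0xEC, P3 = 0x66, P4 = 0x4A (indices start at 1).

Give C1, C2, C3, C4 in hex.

C1 = 0x18, C2 = 0xBD, C3 = 0x92, C4 = 0x91

CBC encryption: C_i = E(K, P_i ⊕ C_{i−1}), with C_{0} = IV.
C1: P1 ⊕ 0xBA = 0x51; E(K, 0x51) = 0x18.
C2: P2 ⊕ 0x18 = 0xF4; E(K, 0xF4) = 0xBD.
C3: P3 ⊕ 0xBD = 0xDB; E(K, 0xDB) = 0x92.
C4: P4 ⊕ 0x92 = 0xD8; E(K, 0xD8) = 0x91.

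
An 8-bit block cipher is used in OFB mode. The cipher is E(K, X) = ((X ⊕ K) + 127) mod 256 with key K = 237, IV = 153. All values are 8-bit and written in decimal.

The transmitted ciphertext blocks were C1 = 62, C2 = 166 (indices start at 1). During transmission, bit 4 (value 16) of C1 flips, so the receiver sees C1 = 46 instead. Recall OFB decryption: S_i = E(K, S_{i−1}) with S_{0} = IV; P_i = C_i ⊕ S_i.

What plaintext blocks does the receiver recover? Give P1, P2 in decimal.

P1 = 221, P2 = 59

Only C1 changed, to 46. In OFB, a change in C_i flips the same bit in P_i only; the keystream is unaffected. Decrypting the received ciphertext:
P1: S = E(K, 153) = 243; 46 ⊕ 243 = 221.
P2: S = E(K, 243) = 157; 166 ⊕ 157 = 59.
Blocks that differ from the original plaintext: P1.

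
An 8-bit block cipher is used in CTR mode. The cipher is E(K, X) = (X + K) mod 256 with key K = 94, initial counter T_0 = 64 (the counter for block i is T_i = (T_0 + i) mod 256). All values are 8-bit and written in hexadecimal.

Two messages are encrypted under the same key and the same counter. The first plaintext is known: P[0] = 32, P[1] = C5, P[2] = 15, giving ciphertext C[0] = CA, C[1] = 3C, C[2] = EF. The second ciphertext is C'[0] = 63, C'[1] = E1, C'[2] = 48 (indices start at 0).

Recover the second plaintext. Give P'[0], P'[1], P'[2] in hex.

P'[0] = 9B, P'[1] = 18, P'[2] = B2

In CTR with a reused counter, both messages share the same keystream S_i, so C_i ⊕ C'_i = P_i ⊕ P'_i and thus P'_i = P_i ⊕ C_i ⊕ C'_i.
P'[0]: 32 ⊕ CA ⊕ 63 = 9B.
P'[1]: C5 ⊕ 3C ⊕ E1 = 18.
P'[2]: 15 ⊕ EF ⊕ 48 = B2.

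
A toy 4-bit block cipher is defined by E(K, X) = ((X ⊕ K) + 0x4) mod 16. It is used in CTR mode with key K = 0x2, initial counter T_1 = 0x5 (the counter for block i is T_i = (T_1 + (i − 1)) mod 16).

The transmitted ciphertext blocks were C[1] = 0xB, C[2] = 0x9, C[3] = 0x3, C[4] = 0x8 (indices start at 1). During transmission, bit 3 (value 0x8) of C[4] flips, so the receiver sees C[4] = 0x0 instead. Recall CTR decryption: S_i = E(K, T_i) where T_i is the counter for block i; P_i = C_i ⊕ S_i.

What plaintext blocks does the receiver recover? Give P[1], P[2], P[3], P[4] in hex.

P[1] = 0x0, P[2] = 0x1, P[3] = 0xA, P[4] = 0xE

Only C[4] changed, to 0x0. In CTR, a change in C_i flips the same bit in P_i only; the keystream is unaffected. Decrypting the received ciphertext:
P[1]: T = 0x5, S = E(K, T) = 0xB; 0xB ⊕ 0xB = 0x0.
P[2]: T = 0x6, S = E(K, T) = 0x8; 0x9 ⊕ 0x8 = 0x1.
P[3]: T = 0x7, S = E(K, T) = 0x9; 0x3 ⊕ 0x9 = 0xA.
P[4]: T = 0x8, S = E(K, T) = 0xE; 0x0 ⊕ 0xE = 0xE.
Blocks that differ from the original plaintext: P[4].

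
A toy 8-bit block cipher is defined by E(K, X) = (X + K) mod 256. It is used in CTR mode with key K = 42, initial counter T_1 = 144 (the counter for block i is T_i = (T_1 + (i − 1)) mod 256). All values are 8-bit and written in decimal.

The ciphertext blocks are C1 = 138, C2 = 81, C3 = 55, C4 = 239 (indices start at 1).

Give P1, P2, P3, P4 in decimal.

CTR decryption: S_i = E(K, T_i) where T_i is the counter for block i; P_i = C_i ⊕ S_i.
P1: T = 144, S = E(K, T) = 186; 138 ⊕ 186 = 48.
P2: T = 145, S = E(K, T) = 187; 81 ⊕ 187 = 234.
P3: T = 146, S = E(K, T) = 188; 55 ⊕ 188 = 139.
P4: T = 147, S = E(K, T) = 189; 239 ⊕ 189 = 82.

P1 = 48, P2 = 234, P3 = 139, P4 = 82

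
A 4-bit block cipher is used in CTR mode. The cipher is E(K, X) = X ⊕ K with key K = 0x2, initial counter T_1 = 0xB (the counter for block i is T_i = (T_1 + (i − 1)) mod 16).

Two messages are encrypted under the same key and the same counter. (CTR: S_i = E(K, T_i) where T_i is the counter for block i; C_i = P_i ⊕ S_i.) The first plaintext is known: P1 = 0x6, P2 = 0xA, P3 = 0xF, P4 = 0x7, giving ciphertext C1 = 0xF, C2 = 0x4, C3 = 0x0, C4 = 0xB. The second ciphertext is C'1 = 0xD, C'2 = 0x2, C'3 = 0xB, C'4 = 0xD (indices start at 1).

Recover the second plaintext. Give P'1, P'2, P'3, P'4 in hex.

P'1 = 0x4, P'2 = 0xC, P'3 = 0x4, P'4 = 0x1

In CTR with a reused counter, both messages share the same keystream S_i, so C_i ⊕ C'_i = P_i ⊕ P'_i and thus P'_i = P_i ⊕ C_i ⊕ C'_i.
P'1: 0x6 ⊕ 0xF ⊕ 0xD = 0x4.
P'2: 0xA ⊕ 0x4 ⊕ 0x2 = 0xC.
P'3: 0xF ⊕ 0x0 ⊕ 0xB = 0x4.
P'4: 0x7 ⊕ 0xB ⊕ 0xD = 0x1.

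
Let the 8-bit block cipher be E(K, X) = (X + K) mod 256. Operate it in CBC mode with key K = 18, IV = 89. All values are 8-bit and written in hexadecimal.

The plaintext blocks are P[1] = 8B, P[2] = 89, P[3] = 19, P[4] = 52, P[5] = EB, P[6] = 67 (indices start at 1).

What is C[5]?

CBC encryption: C_i = E(K, P_i ⊕ C_{i−1}), with C_{0} = IV.
C[1]: P[1] ⊕ 89 = 02; E(K, 02) = 1A.
C[2]: P[2] ⊕ 1A = 93; E(K, 93) = AB.
C[3]: P[3] ⊕ AB = B2; E(K, B2) = CA.
C[4]: P[4] ⊕ CA = 98; E(K, 98) = B0.
C[5]: P[5] ⊕ B0 = 5B; E(K, 5B) = 73.

C[5] = 73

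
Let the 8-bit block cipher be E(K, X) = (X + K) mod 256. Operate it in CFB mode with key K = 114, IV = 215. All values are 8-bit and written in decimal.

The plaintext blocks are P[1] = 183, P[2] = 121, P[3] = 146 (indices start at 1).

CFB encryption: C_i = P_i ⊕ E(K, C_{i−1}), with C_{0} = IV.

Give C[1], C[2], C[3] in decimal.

C[1]: E(K, 215) = 73; 183 ⊕ 73 = 254.
C[2]: E(K, 254) = 112; 121 ⊕ 112 = 9.
C[3]: E(K, 9) = 123; 146 ⊕ 123 = 233.

C[1] = 254, C[2] = 9, C[3] = 233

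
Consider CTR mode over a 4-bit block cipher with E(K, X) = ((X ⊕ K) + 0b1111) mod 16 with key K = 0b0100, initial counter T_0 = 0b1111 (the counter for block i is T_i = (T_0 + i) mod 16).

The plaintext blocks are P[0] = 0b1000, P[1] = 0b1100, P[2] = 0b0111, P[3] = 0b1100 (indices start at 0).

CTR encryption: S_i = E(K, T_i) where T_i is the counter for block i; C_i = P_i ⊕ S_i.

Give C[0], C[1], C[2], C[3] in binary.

C[0]: T = 0b1111, S = E(K, T) = 0b1010; 0b1000 ⊕ 0b1010 = 0b0010.
C[1]: T = 0b0000, S = E(K, T) = 0b0011; 0b1100 ⊕ 0b0011 = 0b1111.
C[2]: T = 0b0001, S = E(K, T) = 0b0100; 0b0111 ⊕ 0b0100 = 0b0011.
C[3]: T = 0b0010, S = E(K, T) = 0b0101; 0b1100 ⊕ 0b0101 = 0b1001.

C[0] = 0b0010, C[1] = 0b1111, C[2] = 0b0011, C[3] = 0b1001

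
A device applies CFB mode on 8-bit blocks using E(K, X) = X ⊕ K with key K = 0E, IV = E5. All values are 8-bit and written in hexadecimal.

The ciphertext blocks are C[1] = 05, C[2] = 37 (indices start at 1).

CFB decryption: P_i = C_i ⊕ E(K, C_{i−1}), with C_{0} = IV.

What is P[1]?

P[1] = EE

P[1]: E(K, E5) = EB; 05 ⊕ EB = EE.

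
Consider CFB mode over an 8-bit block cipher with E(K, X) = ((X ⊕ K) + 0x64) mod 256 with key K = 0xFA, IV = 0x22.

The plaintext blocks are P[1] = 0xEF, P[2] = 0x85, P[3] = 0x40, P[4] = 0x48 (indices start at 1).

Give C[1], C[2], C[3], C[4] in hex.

CFB encryption: C_i = P_i ⊕ E(K, C_{i−1}), with C_{0} = IV.
C[1]: E(K, 0x22) = 0x3C; 0xEF ⊕ 0x3C = 0xD3.
C[2]: E(K, 0xD3) = 0x8D; 0x85 ⊕ 0x8D = 0x08.
C[3]: E(K, 0x08) = 0x56; 0x40 ⊕ 0x56 = 0x16.
C[4]: E(K, 0x16) = 0x50; 0x48 ⊕ 0x50 = 0x18.

C[1] = 0xD3, C[2] = 0x08, C[3] = 0x16, C[4] = 0x18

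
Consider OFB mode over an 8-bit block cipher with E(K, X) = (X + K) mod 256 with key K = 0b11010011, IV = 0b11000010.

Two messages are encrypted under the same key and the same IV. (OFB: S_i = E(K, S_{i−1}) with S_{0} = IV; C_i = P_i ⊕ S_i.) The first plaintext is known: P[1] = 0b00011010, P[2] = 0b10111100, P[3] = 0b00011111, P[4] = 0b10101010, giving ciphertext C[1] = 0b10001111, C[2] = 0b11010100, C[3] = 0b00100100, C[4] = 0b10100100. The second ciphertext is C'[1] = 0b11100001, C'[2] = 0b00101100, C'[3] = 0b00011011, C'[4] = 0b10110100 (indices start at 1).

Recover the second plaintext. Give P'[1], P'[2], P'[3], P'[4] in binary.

In OFB with a reused IV, both messages share the same keystream S_i, so C_i ⊕ C'_i = P_i ⊕ P'_i and thus P'_i = P_i ⊕ C_i ⊕ C'_i.
P'[1]: 0b00011010 ⊕ 0b10001111 ⊕ 0b11100001 = 0b01110100.
P'[2]: 0b10111100 ⊕ 0b11010100 ⊕ 0b00101100 = 0b01000100.
P'[3]: 0b00011111 ⊕ 0b00100100 ⊕ 0b00011011 = 0b00100000.
P'[4]: 0b10101010 ⊕ 0b10100100 ⊕ 0b10110100 = 0b10111010.

P'[1] = 0b01110100, P'[2] = 0b01000100, P'[3] = 0b00100000, P'[4] = 0b10111010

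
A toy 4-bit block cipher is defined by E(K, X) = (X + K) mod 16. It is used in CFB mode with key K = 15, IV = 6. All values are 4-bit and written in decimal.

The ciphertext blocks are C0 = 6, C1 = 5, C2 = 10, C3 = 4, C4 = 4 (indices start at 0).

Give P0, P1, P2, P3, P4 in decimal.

P0 = 3, P1 = 0, P2 = 14, P3 = 13, P4 = 7

CFB decryption: P_i = C_i ⊕ E(K, C_{i−1}), with C_{−1} = IV.
P0: E(K, 6) = 5; 6 ⊕ 5 = 3.
P1: E(K, 6) = 5; 5 ⊕ 5 = 0.
P2: E(K, 5) = 4; 10 ⊕ 4 = 14.
P3: E(K, 10) = 9; 4 ⊕ 9 = 13.
P4: E(K, 4) = 3; 4 ⊕ 3 = 7.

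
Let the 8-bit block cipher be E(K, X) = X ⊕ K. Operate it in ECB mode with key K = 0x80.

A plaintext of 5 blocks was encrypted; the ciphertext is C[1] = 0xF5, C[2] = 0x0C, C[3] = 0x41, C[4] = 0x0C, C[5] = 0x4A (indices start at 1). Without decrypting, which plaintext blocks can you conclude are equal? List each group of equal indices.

ECB encrypts each block independently with the same key, so equal ciphertext blocks imply equal plaintext blocks.
C[2] = C[4] = 0x0C, so P[2] = P[4].

P[2] = P[4]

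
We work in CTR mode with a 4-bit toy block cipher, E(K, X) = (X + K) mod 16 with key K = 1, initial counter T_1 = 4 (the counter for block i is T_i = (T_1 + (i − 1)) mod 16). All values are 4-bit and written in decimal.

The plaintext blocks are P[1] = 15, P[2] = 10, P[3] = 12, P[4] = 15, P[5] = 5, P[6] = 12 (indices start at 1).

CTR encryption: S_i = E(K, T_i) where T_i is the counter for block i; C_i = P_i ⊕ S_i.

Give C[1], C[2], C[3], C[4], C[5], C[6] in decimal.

C[1]: T = 4, S = E(K, T) = 5; 15 ⊕ 5 = 10.
C[2]: T = 5, S = E(K, T) = 6; 10 ⊕ 6 = 12.
C[3]: T = 6, S = E(K, T) = 7; 12 ⊕ 7 = 11.
C[4]: T = 7, S = E(K, T) = 8; 15 ⊕ 8 = 7.
C[5]: T = 8, S = E(K, T) = 9; 5 ⊕ 9 = 12.
C[6]: T = 9, S = E(K, T) = 10; 12 ⊕ 10 = 6.

C[1] = 10, C[2] = 12, C[3] = 11, C[4] = 7, C[5] = 12, C[6] = 6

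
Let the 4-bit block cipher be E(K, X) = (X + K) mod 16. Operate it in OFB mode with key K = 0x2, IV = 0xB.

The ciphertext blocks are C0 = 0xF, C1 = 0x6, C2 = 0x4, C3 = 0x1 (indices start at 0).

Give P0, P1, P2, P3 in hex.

OFB decryption: S_i = E(K, S_{i−1}) with S_{−1} = IV; P_i = C_i ⊕ S_i.
P0: S = E(K, 0xB) = 0xD; 0xF ⊕ 0xD = 0x2.
P1: S = E(K, 0xD) = 0xF; 0x6 ⊕ 0xF = 0x9.
P2: S = E(K, 0xF) = 0x1; 0x4 ⊕ 0x1 = 0x5.
P3: S = E(K, 0x1) = 0x3; 0x1 ⊕ 0x3 = 0x2.

P0 = 0x2, P1 = 0x9, P2 = 0x5, P3 = 0x2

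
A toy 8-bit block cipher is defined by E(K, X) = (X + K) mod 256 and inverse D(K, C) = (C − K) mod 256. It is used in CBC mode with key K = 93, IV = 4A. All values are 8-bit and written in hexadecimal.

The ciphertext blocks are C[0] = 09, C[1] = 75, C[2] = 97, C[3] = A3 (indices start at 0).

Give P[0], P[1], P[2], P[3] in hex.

CBC decryption: P_i = D(K, C_i) ⊕ C_{i−1}, with C_{−1} = IV.
P[0]: D(K, 09) = 76; 76 ⊕ 4A = 3C.
P[1]: D(K, 75) = E2; E2 ⊕ 09 = EB.
P[2]: D(K, 97) = 04; 04 ⊕ 75 = 71.
P[3]: D(K, A3) = 10; 10 ⊕ 97 = 87.

P[0] = 3C, P[1] = EB, P[2] = 71, P[3] = 87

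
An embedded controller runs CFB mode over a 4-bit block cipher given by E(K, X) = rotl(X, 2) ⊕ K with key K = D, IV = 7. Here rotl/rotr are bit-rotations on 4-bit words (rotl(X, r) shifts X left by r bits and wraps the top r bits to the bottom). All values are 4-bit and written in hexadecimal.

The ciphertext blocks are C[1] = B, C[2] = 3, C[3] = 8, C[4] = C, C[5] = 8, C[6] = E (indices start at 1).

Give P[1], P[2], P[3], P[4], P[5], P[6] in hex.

P[1] = B, P[2] = 0, P[3] = 9, P[4] = 3, P[5] = 6, P[6] = 1

CFB decryption: P_i = C_i ⊕ E(K, C_{i−1}), with C_{0} = IV.
P[1]: E(K, 7) = 0; B ⊕ 0 = B.
P[2]: E(K, B) = 3; 3 ⊕ 3 = 0.
P[3]: E(K, 3) = 1; 8 ⊕ 1 = 9.
P[4]: E(K, 8) = F; C ⊕ F = 3.
P[5]: E(K, C) = E; 8 ⊕ E = 6.
P[6]: E(K, 8) = F; E ⊕ F = 1.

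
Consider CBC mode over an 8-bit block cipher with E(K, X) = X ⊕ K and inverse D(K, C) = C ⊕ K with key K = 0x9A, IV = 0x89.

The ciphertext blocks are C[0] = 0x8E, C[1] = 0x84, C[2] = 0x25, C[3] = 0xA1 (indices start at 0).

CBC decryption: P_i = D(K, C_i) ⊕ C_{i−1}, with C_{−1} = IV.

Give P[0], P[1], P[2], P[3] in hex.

P[0] = 0x9D, P[1] = 0x90, P[2] = 0x3B, P[3] = 0x1E

P[0]: D(K, 0x8E) = 0x14; 0x14 ⊕ 0x89 = 0x9D.
P[1]: D(K, 0x84) = 0x1E; 0x1E ⊕ 0x8E = 0x90.
P[2]: D(K, 0x25) = 0xBF; 0xBF ⊕ 0x84 = 0x3B.
P[3]: D(K, 0xA1) = 0x3B; 0x3B ⊕ 0x25 = 0x1E.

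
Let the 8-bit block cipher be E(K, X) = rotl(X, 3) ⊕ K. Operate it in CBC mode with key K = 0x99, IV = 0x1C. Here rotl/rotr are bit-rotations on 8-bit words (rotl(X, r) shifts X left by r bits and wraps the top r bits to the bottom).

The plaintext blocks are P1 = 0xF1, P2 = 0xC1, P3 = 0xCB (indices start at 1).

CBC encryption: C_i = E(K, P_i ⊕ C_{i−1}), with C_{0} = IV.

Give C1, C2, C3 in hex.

C1 = 0xF6, C2 = 0x20, C3 = 0xC6

C1: P1 ⊕ 0x1C = 0xED; E(K, 0xED) = 0xF6.
C2: P2 ⊕ 0xF6 = 0x37; E(K, 0x37) = 0x20.
C3: P3 ⊕ 0x20 = 0xEB; E(K, 0xEB) = 0xC6.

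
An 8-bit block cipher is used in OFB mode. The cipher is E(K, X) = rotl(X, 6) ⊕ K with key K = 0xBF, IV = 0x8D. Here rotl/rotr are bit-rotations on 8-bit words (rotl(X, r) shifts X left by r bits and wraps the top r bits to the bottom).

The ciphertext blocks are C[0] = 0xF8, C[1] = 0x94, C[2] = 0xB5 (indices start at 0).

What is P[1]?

OFB decryption: S_i = E(K, S_{i−1}) with S_{−1} = IV; P_i = C_i ⊕ S_i.
P[0]: S = E(K, 0x8D) = 0xDC; 0xF8 ⊕ 0xDC = 0x24.
P[1]: S = E(K, 0xDC) = 0x88; 0x94 ⊕ 0x88 = 0x1C.

P[1] = 0x1C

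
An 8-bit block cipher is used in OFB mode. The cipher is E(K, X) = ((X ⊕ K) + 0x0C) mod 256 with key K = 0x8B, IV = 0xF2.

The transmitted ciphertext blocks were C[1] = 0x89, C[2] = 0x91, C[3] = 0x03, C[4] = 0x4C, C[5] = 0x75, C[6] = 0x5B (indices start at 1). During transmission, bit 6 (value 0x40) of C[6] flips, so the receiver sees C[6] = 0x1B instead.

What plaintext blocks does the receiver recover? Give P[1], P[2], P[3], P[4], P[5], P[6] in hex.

OFB decryption: S_i = E(K, S_{i−1}) with S_{0} = IV; P_i = C_i ⊕ S_i.
Only C[6] changed, to 0x1B. In OFB, a change in C_i flips the same bit in P_i only; the keystream is unaffected. Decrypting the received ciphertext:
P[1]: S = E(K, 0xF2) = 0x85; 0x89 ⊕ 0x85 = 0x0C.
P[2]: S = E(K, 0x85) = 0x1A; 0x91 ⊕ 0x1A = 0x8B.
P[3]: S = E(K, 0x1A) = 0x9D; 0x03 ⊕ 0x9D = 0x9E.
P[4]: S = E(K, 0x9D) = 0x22; 0x4C ⊕ 0x22 = 0x6E.
P[5]: S = E(K, 0x22) = 0xB5; 0x75 ⊕ 0xB5 = 0xC0.
P[6]: S = E(K, 0xB5) = 0x4A; 0x1B ⊕ 0x4A = 0x51.
Blocks that differ from the original plaintext: P[6].

P[1] = 0x0C, P[2] = 0x8B, P[3] = 0x9E, P[4] = 0x6E, P[5] = 0xC0, P[6] = 0x51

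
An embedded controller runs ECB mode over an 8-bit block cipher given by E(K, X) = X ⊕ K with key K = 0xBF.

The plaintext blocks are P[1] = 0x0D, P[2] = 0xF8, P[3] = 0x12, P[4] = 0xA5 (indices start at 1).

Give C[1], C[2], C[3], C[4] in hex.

ECB encryption: C_i = E(K, P_i).
C[1]: E(K, 0x0D) = 0xB2.
C[2]: E(K, 0xF8) = 0x47.
C[3]: E(K, 0x12) = 0xAD.
C[4]: E(K, 0xA5) = 0x1A.

C[1] = 0xB2, C[2] = 0x47, C[3] = 0xAD, C[4] = 0x1A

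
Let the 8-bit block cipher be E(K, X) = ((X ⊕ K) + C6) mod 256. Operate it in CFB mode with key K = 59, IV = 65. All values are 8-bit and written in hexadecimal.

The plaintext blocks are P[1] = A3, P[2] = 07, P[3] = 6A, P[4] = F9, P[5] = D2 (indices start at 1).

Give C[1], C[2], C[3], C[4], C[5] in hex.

C[1] = A1, C[2] = B9, C[3] = CC, C[4] = A2, C[5] = 13

CFB encryption: C_i = P_i ⊕ E(K, C_{i−1}), with C_{0} = IV.
C[1]: E(K, 65) = 02; A3 ⊕ 02 = A1.
C[2]: E(K, A1) = BE; 07 ⊕ BE = B9.
C[3]: E(K, B9) = A6; 6A ⊕ A6 = CC.
C[4]: E(K, CC) = 5B; F9 ⊕ 5B = A2.
C[5]: E(K, A2) = C1; D2 ⊕ C1 = 13.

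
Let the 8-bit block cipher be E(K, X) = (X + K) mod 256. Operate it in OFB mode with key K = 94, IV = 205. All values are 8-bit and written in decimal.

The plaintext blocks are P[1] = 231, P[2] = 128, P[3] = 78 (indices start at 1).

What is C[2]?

OFB encryption: S_i = E(K, S_{i−1}) with S_{0} = IV; C_i = P_i ⊕ S_i.
C[1]: S = E(K, 205) = 43; 231 ⊕ 43 = 204.
C[2]: S = E(K, 43) = 137; 128 ⊕ 137 = 9.

C[2] = 9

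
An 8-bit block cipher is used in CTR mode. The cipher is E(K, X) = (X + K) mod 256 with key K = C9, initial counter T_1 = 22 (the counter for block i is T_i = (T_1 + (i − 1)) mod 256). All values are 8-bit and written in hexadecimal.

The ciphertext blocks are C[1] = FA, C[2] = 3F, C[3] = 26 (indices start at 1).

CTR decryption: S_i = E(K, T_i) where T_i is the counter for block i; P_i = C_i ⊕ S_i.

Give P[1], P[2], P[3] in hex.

P[1]: T = 22, S = E(K, T) = EB; FA ⊕ EB = 11.
P[2]: T = 23, S = E(K, T) = EC; 3F ⊕ EC = D3.
P[3]: T = 24, S = E(K, T) = ED; 26 ⊕ ED = CB.

P[1] = 11, P[2] = D3, P[3] = CB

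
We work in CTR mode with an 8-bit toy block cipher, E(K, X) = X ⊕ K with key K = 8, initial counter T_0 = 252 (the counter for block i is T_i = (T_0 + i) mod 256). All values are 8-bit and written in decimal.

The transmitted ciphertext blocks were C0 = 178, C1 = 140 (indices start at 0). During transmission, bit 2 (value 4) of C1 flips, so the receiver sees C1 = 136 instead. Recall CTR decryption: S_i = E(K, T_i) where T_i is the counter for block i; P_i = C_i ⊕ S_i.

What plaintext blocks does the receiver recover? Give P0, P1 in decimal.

Only C1 changed, to 136. In CTR, a change in C_i flips the same bit in P_i only; the keystream is unaffected. Decrypting the received ciphertext:
P0: T = 252, S = E(K, T) = 244; 178 ⊕ 244 = 70.
P1: T = 253, S = E(K, T) = 245; 136 ⊕ 245 = 125.
Blocks that differ from the original plaintext: P1.

P0 = 70, P1 = 125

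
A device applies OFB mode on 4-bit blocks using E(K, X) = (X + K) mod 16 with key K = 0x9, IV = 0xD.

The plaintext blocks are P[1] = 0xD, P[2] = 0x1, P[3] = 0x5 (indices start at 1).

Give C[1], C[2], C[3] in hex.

OFB encryption: S_i = E(K, S_{i−1}) with S_{0} = IV; C_i = P_i ⊕ S_i.
C[1]: S = E(K, 0xD) = 0x6; 0xD ⊕ 0x6 = 0xB.
C[2]: S = E(K, 0x6) = 0xF; 0x1 ⊕ 0xF = 0xE.
C[3]: S = E(K, 0xF) = 0x8; 0x5 ⊕ 0x8 = 0xD.

C[1] = 0xB, C[2] = 0xE, C[3] = 0xD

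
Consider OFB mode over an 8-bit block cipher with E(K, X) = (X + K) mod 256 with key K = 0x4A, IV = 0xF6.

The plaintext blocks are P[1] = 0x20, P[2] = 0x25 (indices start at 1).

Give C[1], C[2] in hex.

C[1] = 0x60, C[2] = 0xAF

OFB encryption: S_i = E(K, S_{i−1}) with S_{0} = IV; C_i = P_i ⊕ S_i.
C[1]: S = E(K, 0xF6) = 0x40; 0x20 ⊕ 0x40 = 0x60.
C[2]: S = E(K, 0x40) = 0x8A; 0x25 ⊕ 0x8A = 0xAF.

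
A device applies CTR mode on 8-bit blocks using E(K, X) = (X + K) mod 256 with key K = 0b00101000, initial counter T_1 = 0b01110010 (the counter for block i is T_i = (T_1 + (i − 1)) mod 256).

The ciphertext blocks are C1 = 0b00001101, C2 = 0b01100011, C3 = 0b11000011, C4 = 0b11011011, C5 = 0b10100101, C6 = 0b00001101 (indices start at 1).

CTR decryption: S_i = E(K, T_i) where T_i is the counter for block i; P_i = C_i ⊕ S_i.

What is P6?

P6: T = 0b01110111, S = E(K, T) = 0b10011111; 0b00001101 ⊕ 0b10011111 = 0b10010010.

P6 = 0b10010010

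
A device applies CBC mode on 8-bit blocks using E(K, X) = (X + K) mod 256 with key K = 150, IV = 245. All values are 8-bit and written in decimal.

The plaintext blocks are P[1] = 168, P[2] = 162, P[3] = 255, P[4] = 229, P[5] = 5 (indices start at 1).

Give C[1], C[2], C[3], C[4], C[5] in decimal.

C[1] = 243, C[2] = 231, C[3] = 174, C[4] = 225, C[5] = 122

CBC encryption: C_i = E(K, P_i ⊕ C_{i−1}), with C_{0} = IV.
C[1]: P[1] ⊕ 245 = 93; E(K, 93) = 243.
C[2]: P[2] ⊕ 243 = 81; E(K, 81) = 231.
C[3]: P[3] ⊕ 231 = 24; E(K, 24) = 174.
C[4]: P[4] ⊕ 174 = 75; E(K, 75) = 225.
C[5]: P[5] ⊕ 225 = 228; E(K, 228) = 122.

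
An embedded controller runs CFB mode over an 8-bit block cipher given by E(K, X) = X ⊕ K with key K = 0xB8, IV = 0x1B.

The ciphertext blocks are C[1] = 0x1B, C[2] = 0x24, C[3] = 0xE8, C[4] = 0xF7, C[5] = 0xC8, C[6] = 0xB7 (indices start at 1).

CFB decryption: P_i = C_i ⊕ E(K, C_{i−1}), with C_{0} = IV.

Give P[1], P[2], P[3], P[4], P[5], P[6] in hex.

P[1] = 0xB8, P[2] = 0x87, P[3] = 0x74, P[4] = 0xA7, P[5] = 0x87, P[6] = 0xC7

P[1]: E(K, 0x1B) = 0xA3; 0x1B ⊕ 0xA3 = 0xB8.
P[2]: E(K, 0x1B) = 0xA3; 0x24 ⊕ 0xA3 = 0x87.
P[3]: E(K, 0x24) = 0x9C; 0xE8 ⊕ 0x9C = 0x74.
P[4]: E(K, 0xE8) = 0x50; 0xF7 ⊕ 0x50 = 0xA7.
P[5]: E(K, 0xF7) = 0x4F; 0xC8 ⊕ 0x4F = 0x87.
P[6]: E(K, 0xC8) = 0x70; 0xB7 ⊕ 0x70 = 0xC7.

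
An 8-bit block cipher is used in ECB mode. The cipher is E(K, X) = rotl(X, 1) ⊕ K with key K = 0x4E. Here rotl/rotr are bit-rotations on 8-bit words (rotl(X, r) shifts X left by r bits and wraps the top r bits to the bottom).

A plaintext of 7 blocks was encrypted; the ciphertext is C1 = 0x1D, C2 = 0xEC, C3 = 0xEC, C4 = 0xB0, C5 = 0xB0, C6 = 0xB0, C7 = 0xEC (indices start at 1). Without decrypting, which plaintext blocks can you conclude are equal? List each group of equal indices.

ECB encrypts each block independently with the same key, so equal ciphertext blocks imply equal plaintext blocks.
C2 = C3 = C7 = 0xEC, so P2 = P3 = P7.
C4 = C5 = C6 = 0xB0, so P4 = P5 = P6.

P2 = P3 = P7; P4 = P5 = P6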